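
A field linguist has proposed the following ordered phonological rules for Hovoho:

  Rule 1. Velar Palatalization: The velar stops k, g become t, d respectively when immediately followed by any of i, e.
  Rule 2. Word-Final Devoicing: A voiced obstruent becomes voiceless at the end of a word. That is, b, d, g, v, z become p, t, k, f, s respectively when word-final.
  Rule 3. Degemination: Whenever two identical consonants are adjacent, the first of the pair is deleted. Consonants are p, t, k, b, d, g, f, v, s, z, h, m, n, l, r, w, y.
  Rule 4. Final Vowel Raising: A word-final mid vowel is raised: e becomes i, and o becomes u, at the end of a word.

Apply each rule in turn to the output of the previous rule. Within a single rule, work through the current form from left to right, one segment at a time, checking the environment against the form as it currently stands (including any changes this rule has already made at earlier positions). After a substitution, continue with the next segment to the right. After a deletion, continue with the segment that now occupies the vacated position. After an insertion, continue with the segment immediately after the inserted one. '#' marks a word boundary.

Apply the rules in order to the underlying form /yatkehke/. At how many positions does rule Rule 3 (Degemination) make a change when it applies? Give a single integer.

Rule 1 Velar Palatalization: [yatkehke] → [yattehte]
Rule 2 Word-Final Devoicing: no change — [yattehte]
Rule 3 Degemination: [yattehte] → [yatehte]
Rule 4 Final Vowel Raising: [yatehte] → [yatehti]
Rule Rule 3 changed 1 position(s).

1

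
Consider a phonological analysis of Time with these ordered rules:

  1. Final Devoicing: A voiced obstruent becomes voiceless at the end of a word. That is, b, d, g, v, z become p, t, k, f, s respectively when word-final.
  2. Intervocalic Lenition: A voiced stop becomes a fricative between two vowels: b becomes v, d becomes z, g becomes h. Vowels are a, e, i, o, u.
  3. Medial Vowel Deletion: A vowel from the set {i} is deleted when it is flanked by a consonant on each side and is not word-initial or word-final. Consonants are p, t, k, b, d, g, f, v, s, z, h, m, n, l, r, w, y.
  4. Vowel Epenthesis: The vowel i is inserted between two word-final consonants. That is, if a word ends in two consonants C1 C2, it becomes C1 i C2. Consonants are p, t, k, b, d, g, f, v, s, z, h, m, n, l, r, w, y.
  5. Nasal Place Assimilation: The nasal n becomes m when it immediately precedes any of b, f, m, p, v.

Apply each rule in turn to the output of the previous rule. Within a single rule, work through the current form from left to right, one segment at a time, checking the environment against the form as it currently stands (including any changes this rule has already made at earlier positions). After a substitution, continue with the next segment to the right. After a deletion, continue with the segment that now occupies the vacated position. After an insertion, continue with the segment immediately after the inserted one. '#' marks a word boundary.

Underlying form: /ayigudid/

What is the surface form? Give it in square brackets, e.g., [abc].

1 Final Devoicing: [ayigudid] → [ayigudit]
2 Intervocalic Lenition: [ayigudit] → [ayihuzit]
3 Medial Vowel Deletion: [ayihuzit] → [ayhuzt]
4 Vowel Epenthesis: [ayhuzt] → [ayhuzit]
5 Nasal Place Assimilation: no change — [ayhuzit]

[ayhuzit]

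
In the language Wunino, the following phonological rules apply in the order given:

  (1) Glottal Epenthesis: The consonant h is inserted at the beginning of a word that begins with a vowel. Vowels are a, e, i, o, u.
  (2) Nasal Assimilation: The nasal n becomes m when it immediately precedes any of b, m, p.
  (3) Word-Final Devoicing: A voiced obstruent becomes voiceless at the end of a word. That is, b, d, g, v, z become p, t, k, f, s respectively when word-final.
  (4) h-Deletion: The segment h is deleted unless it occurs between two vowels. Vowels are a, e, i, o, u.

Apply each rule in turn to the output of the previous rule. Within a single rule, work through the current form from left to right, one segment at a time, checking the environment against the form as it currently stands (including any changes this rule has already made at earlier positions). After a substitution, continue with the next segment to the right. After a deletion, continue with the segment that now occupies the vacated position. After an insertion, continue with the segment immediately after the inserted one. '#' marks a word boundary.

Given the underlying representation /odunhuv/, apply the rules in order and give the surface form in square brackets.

[odunuf]

(1) Glottal Epenthesis: [odunhuv] → [hodunhuv]
(2) Nasal Assimilation: no change — [hodunhuv]
(3) Word-Final Devoicing: [hodunhuv] → [hodunhuf]
(4) h-Deletion: [hodunhuf] → [odunuf]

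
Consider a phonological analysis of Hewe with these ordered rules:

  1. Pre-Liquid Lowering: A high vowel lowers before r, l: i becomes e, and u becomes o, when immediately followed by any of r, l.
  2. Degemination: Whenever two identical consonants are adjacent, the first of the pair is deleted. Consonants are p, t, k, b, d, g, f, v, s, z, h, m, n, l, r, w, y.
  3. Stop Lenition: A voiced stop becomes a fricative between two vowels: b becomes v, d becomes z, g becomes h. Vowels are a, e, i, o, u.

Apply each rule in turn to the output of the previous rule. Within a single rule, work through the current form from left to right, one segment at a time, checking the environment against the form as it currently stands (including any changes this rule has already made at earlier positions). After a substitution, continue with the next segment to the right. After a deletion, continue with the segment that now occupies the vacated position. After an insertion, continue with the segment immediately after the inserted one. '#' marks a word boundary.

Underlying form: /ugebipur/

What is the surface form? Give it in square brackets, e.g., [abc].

1 Pre-Liquid Lowering: [ugebipur] → [ugebipor]
2 Degemination: no change — [ugebipor]
3 Stop Lenition: [ugebipor] → [uhevipor]

[uhevipor]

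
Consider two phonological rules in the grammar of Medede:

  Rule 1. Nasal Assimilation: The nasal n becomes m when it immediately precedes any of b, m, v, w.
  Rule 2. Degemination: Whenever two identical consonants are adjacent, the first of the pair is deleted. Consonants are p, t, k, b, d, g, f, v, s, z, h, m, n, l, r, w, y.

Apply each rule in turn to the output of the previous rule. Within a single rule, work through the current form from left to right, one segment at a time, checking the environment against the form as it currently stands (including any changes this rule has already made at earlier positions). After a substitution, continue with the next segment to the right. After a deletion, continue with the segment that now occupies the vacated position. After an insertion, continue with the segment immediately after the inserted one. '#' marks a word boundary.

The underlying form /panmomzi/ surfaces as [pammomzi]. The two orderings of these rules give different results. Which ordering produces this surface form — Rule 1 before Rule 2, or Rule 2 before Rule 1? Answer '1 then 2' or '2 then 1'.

Order 1 then 2:
  1 Nasal Assimilation: [panmomzi] → [pammomzi]
  2 Degemination: [pammomzi] → [pamomzi]
  result: [pamomzi]
Order 2 then 1:
  2 Degemination: no change — [panmomzi]
  1 Nasal Assimilation: [panmomzi] → [pammomzi]
  result: [pammomzi]

2 then 1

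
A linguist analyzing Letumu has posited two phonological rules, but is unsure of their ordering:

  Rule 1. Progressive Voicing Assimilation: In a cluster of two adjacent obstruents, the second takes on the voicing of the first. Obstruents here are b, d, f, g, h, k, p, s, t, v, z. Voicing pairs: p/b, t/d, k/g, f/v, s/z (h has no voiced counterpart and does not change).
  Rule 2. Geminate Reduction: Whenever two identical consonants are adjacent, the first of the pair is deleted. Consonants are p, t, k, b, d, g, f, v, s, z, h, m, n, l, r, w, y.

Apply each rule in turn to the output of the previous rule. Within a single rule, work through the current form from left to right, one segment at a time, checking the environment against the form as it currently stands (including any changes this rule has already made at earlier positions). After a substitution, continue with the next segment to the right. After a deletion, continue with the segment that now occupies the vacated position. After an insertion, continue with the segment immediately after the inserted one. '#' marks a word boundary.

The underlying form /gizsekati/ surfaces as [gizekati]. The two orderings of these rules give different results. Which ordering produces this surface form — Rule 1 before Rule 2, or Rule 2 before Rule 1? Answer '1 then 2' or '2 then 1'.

Order 1 then 2:
  1 Progressive Voicing Assimilation: [gizsekati] → [gizzekati]
  2 Geminate Reduction: [gizzekati] → [gizekati]
  result: [gizekati]
Order 2 then 1:
  2 Geminate Reduction: no change — [gizsekati]
  1 Progressive Voicing Assimilation: [gizsekati] → [gizzekati]
  result: [gizzekati]

1 then 2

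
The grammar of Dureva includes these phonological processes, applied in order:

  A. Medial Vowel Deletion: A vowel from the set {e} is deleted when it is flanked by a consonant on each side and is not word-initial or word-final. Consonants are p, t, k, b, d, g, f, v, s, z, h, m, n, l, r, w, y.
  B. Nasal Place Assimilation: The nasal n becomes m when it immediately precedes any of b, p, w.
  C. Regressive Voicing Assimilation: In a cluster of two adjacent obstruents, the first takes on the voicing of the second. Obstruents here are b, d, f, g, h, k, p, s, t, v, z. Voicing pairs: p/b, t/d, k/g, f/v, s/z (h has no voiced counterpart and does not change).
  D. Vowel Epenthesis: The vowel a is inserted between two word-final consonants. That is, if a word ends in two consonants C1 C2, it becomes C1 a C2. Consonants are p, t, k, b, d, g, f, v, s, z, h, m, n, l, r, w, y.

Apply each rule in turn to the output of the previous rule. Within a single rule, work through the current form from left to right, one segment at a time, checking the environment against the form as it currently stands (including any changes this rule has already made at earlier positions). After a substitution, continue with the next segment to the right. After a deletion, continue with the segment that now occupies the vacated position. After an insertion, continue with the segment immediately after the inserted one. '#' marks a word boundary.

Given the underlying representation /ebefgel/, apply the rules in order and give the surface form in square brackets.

A Medial Vowel Deletion: [ebefgel] → [ebfgl]
B Nasal Place Assimilation: no change — [ebfgl]
C Regressive Voicing Assimilation: [ebfgl] → [epvgl]
D Vowel Epenthesis: [epvgl] → [epvgal]

[epvgal]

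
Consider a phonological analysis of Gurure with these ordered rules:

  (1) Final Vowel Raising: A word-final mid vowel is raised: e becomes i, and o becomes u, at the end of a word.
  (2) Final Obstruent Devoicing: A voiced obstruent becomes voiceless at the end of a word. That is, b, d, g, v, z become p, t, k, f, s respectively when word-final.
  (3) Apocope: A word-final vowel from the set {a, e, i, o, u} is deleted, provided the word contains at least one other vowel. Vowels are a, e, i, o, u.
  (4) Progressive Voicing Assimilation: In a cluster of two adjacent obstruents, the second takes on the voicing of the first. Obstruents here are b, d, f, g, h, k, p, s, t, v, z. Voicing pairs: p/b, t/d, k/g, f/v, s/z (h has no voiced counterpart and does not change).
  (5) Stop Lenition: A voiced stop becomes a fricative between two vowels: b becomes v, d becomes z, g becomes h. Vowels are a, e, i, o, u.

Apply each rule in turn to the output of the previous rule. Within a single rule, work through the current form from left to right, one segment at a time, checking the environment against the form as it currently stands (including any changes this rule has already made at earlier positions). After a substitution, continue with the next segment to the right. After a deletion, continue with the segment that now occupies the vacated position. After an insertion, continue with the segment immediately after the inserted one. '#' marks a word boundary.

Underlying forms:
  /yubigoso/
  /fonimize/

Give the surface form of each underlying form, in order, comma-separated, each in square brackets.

[yuvihos], [fonimiz]

/yubigoso/:
  (1) Final Vowel Raising: [yubigoso] → [yubigosu]
  (2) Final Obstruent Devoicing: no change — [yubigosu]
  (3) Apocope: [yubigosu] → [yubigos]
  (4) Progressive Voicing Assimilation: no change — [yubigos]
  (5) Stop Lenition: [yubigos] → [yuvihos]
/fonimize/:
  (1) Final Vowel Raising: [fonimize] → [fonimizi]
  (2) Final Obstruent Devoicing: no change — [fonimizi]
  (3) Apocope: [fonimizi] → [fonimiz]
  (4) Progressive Voicing Assimilation: no change — [fonimiz]
  (5) Stop Lenition: no change — [fonimiz]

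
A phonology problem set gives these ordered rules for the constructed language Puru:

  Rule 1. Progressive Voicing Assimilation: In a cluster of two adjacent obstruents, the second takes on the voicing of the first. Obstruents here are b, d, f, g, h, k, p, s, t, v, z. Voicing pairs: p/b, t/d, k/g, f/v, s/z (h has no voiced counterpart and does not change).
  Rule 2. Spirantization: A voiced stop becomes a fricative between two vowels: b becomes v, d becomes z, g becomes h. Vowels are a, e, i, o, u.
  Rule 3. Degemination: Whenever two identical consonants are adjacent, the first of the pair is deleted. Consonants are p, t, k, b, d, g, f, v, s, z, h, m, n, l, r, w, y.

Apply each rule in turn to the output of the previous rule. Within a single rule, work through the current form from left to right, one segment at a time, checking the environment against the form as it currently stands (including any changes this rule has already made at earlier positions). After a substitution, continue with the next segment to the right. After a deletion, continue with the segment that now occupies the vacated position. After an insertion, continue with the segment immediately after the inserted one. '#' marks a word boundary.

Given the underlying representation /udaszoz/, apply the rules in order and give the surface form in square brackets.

[uzasoz]

Rule 1 Progressive Voicing Assimilation: [udaszoz] → [udassoz]
Rule 2 Spirantization: [udassoz] → [uzassoz]
Rule 3 Degemination: [uzassoz] → [uzasoz]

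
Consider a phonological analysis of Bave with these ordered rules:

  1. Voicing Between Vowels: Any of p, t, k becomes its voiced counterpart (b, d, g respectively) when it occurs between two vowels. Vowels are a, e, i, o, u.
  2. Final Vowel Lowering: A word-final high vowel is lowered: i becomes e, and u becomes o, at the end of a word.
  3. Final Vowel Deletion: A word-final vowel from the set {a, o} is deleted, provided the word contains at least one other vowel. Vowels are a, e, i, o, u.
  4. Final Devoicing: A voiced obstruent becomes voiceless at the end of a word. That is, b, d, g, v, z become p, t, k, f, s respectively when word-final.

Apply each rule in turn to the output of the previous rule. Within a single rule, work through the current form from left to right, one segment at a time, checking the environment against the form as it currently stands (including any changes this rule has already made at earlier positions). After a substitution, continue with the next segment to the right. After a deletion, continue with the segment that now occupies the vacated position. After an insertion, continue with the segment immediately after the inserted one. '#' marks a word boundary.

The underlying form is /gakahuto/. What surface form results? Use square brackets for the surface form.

1 Voicing Between Vowels: [gakahuto] → [gagahudo]
2 Final Vowel Lowering: no change — [gagahudo]
3 Final Vowel Deletion: [gagahudo] → [gagahud]
4 Final Devoicing: [gagahud] → [gagahut]

[gagahut]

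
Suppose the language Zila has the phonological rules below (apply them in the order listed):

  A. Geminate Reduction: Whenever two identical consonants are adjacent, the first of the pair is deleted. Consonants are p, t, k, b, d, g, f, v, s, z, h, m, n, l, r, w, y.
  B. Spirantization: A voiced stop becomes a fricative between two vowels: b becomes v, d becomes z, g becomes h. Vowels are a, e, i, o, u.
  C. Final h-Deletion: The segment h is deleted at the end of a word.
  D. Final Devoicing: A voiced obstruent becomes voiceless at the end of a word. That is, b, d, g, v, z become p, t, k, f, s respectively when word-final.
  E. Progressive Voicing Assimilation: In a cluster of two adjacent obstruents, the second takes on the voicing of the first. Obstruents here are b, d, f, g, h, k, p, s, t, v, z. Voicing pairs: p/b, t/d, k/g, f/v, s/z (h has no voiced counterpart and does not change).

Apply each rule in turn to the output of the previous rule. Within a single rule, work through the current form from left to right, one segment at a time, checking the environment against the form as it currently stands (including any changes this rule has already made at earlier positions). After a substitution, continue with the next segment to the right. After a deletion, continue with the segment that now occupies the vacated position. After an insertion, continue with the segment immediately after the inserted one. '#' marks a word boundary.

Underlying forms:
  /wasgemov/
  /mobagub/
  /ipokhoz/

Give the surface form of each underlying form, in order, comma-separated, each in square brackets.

/wasgemov/:
  A Geminate Reduction: no change — [wasgemov]
  B Spirantization: no change — [wasgemov]
  C Final h-Deletion: no change — [wasgemov]
  D Final Devoicing: [wasgemov] → [wasgemof]
  E Progressive Voicing Assimilation: [wasgemof] → [waskemof]
/mobagub/:
  A Geminate Reduction: no change — [mobagub]
  B Spirantization: [mobagub] → [movahub]
  C Final h-Deletion: no change — [movahub]
  D Final Devoicing: [movahub] → [movahup]
  E Progressive Voicing Assimilation: no change — [movahup]
/ipokhoz/:
  A Geminate Reduction: no change — [ipokhoz]
  B Spirantization: no change — [ipokhoz]
  C Final h-Deletion: no change — [ipokhoz]
  D Final Devoicing: [ipokhoz] → [ipokhos]
  E Progressive Voicing Assimilation: no change — [ipokhos]

[waskemof], [movahup], [ipokhos]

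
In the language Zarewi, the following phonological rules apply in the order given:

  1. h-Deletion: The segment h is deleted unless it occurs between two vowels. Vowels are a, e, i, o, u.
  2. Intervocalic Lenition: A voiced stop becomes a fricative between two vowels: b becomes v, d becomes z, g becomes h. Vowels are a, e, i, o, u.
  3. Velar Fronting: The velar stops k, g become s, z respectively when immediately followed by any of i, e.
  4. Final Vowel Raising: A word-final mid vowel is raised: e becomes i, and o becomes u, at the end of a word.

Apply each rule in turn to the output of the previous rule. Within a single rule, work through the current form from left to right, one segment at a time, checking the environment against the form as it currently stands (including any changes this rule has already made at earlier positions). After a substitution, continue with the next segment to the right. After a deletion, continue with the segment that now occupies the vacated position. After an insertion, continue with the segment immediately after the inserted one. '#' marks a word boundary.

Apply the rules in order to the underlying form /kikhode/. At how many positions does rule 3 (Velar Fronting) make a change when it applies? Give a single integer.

1

1 h-Deletion: [kikhode] → [kikode]
2 Intervocalic Lenition: [kikode] → [kikoze]
3 Velar Fronting: [kikoze] → [sikoze]
4 Final Vowel Raising: [sikoze] → [sikozi]
Rule 3 changed 1 position(s).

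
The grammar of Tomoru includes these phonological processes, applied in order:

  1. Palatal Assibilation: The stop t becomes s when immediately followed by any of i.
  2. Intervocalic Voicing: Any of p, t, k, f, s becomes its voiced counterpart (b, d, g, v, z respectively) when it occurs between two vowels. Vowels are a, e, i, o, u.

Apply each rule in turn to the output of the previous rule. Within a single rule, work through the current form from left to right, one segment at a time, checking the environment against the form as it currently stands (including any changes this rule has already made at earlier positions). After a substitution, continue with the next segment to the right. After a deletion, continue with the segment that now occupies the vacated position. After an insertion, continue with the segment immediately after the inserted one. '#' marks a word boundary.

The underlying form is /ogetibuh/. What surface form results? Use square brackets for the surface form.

1 Palatal Assibilation: [ogetibuh] → [ogesibuh]
2 Intervocalic Voicing: [ogesibuh] → [ogezibuh]

[ogezibuh]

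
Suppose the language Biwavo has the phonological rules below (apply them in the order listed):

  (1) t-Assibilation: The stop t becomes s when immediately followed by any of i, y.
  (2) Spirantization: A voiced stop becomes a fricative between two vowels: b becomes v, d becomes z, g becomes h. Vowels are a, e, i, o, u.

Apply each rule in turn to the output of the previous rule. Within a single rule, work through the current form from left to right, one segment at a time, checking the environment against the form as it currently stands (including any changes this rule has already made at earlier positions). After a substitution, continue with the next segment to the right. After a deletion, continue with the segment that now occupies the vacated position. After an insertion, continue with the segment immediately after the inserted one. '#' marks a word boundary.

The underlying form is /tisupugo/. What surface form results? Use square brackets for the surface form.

[sisupuho]

(1) t-Assibilation: [tisupugo] → [sisupugo]
(2) Spirantization: [sisupugo] → [sisupuho]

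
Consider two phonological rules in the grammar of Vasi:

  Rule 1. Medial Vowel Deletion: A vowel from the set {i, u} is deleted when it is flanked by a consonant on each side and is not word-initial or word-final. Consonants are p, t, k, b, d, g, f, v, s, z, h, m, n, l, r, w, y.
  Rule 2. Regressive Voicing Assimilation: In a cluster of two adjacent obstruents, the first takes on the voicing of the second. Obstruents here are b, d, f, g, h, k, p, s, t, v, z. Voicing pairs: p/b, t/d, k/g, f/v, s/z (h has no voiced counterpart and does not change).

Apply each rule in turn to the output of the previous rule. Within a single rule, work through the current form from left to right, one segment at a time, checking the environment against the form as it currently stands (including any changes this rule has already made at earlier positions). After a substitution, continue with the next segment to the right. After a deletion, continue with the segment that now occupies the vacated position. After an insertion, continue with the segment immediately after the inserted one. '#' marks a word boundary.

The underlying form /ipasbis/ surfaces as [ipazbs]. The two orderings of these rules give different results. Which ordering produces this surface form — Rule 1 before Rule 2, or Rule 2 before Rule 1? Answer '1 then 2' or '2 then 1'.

Order 1 then 2:
  1 Medial Vowel Deletion: [ipasbis] → [ipasbs]
  2 Regressive Voicing Assimilation: [ipasbs] → [ipazps]
  result: [ipazps]
Order 2 then 1:
  2 Regressive Voicing Assimilation: [ipasbis] → [ipazbis]
  1 Medial Vowel Deletion: [ipazbis] → [ipazbs]
  result: [ipazbs]

2 then 1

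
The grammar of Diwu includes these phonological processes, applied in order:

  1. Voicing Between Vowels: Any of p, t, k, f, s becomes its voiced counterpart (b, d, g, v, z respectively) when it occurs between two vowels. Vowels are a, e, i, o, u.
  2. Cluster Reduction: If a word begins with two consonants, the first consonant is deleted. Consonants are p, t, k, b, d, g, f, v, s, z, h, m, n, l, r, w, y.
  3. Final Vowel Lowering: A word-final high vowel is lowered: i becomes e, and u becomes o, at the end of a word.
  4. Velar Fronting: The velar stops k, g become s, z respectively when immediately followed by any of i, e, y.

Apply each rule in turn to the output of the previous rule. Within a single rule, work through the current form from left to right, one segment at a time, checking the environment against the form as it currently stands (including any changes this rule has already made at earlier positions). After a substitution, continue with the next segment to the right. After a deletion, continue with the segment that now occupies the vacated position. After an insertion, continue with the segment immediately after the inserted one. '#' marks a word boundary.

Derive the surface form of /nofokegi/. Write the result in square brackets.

[novozeze]

1 Voicing Between Vowels: [nofokegi] → [novogegi]
2 Cluster Reduction: no change — [novogegi]
3 Final Vowel Lowering: [novogegi] → [novogege]
4 Velar Fronting: [novogege] → [novozeze]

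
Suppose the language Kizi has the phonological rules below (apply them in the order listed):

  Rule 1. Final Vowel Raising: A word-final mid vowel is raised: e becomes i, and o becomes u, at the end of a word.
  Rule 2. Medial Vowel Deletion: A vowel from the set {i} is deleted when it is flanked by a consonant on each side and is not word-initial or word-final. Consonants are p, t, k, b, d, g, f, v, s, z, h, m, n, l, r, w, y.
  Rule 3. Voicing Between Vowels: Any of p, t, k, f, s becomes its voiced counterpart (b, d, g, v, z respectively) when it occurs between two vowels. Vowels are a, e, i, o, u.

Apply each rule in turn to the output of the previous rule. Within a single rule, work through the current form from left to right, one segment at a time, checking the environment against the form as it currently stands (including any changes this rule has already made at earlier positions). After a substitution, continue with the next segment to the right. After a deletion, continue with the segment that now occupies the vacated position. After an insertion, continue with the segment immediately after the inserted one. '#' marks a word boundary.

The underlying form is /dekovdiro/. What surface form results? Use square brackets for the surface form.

Rule 1 Final Vowel Raising: [dekovdiro] → [dekovdiru]
Rule 2 Medial Vowel Deletion: [dekovdiru] → [dekovdru]
Rule 3 Voicing Between Vowels: [dekovdru] → [degovdru]

[degovdru]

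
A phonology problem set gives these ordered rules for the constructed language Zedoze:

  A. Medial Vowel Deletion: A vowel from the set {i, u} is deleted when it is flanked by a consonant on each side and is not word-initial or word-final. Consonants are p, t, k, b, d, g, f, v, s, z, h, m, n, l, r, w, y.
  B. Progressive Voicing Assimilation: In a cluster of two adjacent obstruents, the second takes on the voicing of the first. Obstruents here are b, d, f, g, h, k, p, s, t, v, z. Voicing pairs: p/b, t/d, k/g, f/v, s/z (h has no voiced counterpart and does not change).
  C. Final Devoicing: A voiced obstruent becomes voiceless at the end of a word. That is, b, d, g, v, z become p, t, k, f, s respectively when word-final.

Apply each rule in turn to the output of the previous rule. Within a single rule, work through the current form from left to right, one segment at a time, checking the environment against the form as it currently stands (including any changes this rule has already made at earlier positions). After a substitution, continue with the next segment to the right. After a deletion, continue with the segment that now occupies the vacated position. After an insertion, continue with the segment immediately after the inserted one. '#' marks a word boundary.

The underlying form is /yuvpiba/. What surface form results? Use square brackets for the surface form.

A Medial Vowel Deletion: [yuvpiba] → [yvpba]
B Progressive Voicing Assimilation: [yvpba] → [yvbba]
C Final Devoicing: no change — [yvbba]

[yvbba]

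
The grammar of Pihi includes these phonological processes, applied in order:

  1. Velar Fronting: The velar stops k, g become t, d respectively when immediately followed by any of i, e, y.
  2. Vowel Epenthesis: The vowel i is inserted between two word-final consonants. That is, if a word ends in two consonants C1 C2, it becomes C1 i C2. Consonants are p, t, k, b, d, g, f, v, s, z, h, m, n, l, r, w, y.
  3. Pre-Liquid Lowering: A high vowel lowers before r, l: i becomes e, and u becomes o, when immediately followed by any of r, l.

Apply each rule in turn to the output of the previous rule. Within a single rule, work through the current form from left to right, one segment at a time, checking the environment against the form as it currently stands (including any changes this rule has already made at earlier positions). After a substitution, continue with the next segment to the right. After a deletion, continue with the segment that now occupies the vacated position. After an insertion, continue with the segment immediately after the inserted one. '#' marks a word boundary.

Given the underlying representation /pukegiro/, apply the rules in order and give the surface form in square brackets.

1 Velar Fronting: [pukegiro] → [putediro]
2 Vowel Epenthesis: no change — [putediro]
3 Pre-Liquid Lowering: [putediro] → [putedero]

[putedero]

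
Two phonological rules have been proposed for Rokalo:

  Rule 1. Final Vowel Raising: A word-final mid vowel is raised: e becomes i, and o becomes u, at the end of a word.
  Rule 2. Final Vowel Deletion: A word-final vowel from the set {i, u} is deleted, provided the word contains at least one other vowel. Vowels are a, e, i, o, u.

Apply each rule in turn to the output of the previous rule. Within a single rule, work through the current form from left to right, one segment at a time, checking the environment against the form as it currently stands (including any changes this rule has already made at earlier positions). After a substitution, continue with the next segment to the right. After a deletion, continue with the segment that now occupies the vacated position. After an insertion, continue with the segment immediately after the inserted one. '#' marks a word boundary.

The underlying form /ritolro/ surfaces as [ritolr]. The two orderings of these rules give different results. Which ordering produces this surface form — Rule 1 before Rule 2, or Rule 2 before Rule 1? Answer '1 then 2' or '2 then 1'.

Order 1 then 2:
  1 Final Vowel Raising: [ritolro] → [ritolru]
  2 Final Vowel Deletion: [ritolru] → [ritolr]
  result: [ritolr]
Order 2 then 1:
  2 Final Vowel Deletion: no change — [ritolro]
  1 Final Vowel Raising: [ritolro] → [ritolru]
  result: [ritolru]

1 then 2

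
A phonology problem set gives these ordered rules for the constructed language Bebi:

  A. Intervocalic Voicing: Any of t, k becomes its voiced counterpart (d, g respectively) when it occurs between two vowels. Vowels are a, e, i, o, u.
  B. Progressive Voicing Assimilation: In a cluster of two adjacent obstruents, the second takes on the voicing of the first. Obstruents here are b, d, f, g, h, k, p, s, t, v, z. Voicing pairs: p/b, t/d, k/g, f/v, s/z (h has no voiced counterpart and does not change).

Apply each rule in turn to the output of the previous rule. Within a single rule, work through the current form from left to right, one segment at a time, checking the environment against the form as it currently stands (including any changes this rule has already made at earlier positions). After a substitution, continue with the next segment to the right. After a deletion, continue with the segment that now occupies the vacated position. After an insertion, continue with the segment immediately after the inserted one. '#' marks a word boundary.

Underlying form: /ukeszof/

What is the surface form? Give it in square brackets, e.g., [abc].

A Intervocalic Voicing: [ukeszof] → [ugeszof]
B Progressive Voicing Assimilation: [ugeszof] → [ugessof]

[ugessof]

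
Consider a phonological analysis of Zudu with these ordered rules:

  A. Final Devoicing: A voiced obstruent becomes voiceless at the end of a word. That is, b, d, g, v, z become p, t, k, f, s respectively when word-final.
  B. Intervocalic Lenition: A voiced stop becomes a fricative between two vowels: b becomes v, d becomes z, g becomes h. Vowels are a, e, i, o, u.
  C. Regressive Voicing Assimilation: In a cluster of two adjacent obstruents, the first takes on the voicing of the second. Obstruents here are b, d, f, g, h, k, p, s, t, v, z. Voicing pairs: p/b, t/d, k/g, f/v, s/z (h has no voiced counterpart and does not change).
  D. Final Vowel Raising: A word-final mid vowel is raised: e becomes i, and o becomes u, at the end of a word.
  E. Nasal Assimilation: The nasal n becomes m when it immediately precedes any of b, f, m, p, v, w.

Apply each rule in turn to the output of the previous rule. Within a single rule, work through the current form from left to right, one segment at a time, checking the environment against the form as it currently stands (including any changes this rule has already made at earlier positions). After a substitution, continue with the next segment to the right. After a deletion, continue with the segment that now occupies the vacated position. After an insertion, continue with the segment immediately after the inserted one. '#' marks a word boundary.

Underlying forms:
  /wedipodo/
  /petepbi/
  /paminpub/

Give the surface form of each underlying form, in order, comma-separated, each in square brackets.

/wedipodo/:
  A Final Devoicing: no change — [wedipodo]
  B Intervocalic Lenition: [wedipodo] → [wezipozo]
  C Regressive Voicing Assimilation: no change — [wezipozo]
  D Final Vowel Raising: [wezipozo] → [wezipozu]
  E Nasal Assimilation: no change — [wezipozu]
/petepbi/:
  A Final Devoicing: no change — [petepbi]
  B Intervocalic Lenition: no change — [petepbi]
  C Regressive Voicing Assimilation: [petepbi] → [petebbi]
  D Final Vowel Raising: no change — [petebbi]
  E Nasal Assimilation: no change — [petebbi]
/paminpub/:
  A Final Devoicing: [paminpub] → [paminpup]
  B Intervocalic Lenition: no change — [paminpup]
  C Regressive Voicing Assimilation: no change — [paminpup]
  D Final Vowel Raising: no change — [paminpup]
  E Nasal Assimilation: [paminpup] → [pamimpup]

[wezipozu], [petebbi], [pamimpup]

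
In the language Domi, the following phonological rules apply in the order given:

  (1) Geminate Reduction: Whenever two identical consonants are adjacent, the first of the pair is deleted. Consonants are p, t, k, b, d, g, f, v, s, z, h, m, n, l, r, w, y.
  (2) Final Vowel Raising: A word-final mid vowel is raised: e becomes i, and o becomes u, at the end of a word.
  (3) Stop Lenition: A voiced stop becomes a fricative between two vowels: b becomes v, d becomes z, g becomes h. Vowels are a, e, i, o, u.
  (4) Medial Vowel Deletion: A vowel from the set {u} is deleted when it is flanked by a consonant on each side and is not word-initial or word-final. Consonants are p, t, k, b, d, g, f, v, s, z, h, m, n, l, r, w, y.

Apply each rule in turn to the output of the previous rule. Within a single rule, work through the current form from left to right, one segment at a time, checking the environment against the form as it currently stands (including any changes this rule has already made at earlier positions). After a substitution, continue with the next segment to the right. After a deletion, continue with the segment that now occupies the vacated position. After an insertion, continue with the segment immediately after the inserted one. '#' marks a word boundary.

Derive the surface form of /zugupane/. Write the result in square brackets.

[zhpani]

(1) Geminate Reduction: no change — [zugupane]
(2) Final Vowel Raising: [zugupane] → [zugupani]
(3) Stop Lenition: [zugupani] → [zuhupani]
(4) Medial Vowel Deletion: [zuhupani] → [zhpani]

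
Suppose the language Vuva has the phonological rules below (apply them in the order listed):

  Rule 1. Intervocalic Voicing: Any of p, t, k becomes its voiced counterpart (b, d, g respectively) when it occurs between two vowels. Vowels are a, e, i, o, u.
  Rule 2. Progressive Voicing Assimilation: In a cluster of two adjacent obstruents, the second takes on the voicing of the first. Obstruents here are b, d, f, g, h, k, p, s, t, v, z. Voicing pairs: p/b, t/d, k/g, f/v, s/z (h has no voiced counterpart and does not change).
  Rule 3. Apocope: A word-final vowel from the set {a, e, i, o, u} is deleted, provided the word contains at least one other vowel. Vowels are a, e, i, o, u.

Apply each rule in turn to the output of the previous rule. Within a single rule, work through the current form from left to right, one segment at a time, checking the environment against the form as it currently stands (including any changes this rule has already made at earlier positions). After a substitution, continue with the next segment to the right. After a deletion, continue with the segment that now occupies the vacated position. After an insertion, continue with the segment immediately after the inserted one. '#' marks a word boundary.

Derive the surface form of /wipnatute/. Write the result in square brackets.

Rule 1 Intervocalic Voicing: [wipnatute] → [wipnadude]
Rule 2 Progressive Voicing Assimilation: no change — [wipnadude]
Rule 3 Apocope: [wipnadude] → [wipnadud]

[wipnadud]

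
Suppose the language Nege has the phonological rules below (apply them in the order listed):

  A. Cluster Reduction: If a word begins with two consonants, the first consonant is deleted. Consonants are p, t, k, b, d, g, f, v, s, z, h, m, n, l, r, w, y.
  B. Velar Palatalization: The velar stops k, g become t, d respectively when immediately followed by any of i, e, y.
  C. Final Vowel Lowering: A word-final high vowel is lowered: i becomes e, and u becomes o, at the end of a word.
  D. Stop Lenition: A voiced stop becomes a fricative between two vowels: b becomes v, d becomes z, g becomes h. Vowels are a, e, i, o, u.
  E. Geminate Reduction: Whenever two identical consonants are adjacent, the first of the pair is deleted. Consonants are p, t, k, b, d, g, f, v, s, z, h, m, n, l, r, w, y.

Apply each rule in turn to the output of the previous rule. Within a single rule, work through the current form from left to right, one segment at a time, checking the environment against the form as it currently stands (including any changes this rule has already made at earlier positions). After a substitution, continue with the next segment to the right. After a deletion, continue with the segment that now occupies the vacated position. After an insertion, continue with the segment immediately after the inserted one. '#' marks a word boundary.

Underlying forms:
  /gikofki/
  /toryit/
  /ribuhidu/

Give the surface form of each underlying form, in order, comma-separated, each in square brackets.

[dikofte], [toryit], [rivuhizo]

/gikofki/:
  A Cluster Reduction: no change — [gikofki]
  B Velar Palatalization: [gikofki] → [dikofti]
  C Final Vowel Lowering: [dikofti] → [dikofte]
  D Stop Lenition: no change — [dikofte]
  E Geminate Reduction: no change — [dikofte]
/toryit/:
  A Cluster Reduction: no change — [toryit]
  B Velar Palatalization: no change — [toryit]
  C Final Vowel Lowering: no change — [toryit]
  D Stop Lenition: no change — [toryit]
  E Geminate Reduction: no change — [toryit]
/ribuhidu/:
  A Cluster Reduction: no change — [ribuhidu]
  B Velar Palatalization: no change — [ribuhidu]
  C Final Vowel Lowering: [ribuhidu] → [ribuhido]
  D Stop Lenition: [ribuhido] → [rivuhizo]
  E Geminate Reduction: no change — [rivuhizo]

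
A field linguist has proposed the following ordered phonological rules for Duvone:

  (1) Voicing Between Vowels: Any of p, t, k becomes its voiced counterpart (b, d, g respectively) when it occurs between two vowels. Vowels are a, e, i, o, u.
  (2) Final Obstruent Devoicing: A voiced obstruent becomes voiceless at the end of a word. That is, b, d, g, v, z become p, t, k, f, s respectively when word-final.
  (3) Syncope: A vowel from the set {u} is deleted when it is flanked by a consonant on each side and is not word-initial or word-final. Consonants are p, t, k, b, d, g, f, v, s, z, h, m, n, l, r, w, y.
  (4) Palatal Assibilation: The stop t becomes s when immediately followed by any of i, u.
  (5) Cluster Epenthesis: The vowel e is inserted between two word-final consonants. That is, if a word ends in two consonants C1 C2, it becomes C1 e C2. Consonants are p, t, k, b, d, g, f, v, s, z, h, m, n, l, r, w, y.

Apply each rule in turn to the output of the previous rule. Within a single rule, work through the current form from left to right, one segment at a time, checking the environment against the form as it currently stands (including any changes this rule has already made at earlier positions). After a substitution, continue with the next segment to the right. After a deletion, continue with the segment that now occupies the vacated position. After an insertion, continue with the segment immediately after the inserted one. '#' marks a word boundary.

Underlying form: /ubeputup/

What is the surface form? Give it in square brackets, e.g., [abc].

(1) Voicing Between Vowels: [ubeputup] → [ubebudup]
(2) Final Obstruent Devoicing: no change — [ubebudup]
(3) Syncope: [ubebudup] → [ubebdp]
(4) Palatal Assibilation: no change — [ubebdp]
(5) Cluster Epenthesis: [ubebdp] → [ubebdep]

[ubebdep]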